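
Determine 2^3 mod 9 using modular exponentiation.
2^{3} = 8 ≡ 8 (mod 9)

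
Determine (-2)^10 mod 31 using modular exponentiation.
By repeated squaring (mod 31): (-2)^{1}≡29, (-2)^{2}≡4, (-2)^{4}≡16, (-2)^{8}≡8. Then (-2)^{10} = (-2)^{8+2} ≡ 8 × 4 ≡ 1 (mod 31)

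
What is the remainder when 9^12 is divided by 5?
Using Fermat: 9^{4} ≡ 1 (mod 5). 12 ≡ 0 (mod 4). So 9^{12} ≡ 9^{0} ≡ 1 (mod 5)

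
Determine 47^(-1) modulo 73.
Since 73 is prime, by Fermat 47^(-1) ≡ 47^{71} ≡ 14 mod 73. Verify: 47 × 14 = 658 ≡ 1 mod 73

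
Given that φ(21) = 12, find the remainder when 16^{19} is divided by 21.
By Euler: 16^{12} ≡ 1 mod 21 since gcd(16, 21) = 1. 19 = 1×12 + 7. So 16^{19} ≡ 16^{7} ≡ 16 mod 21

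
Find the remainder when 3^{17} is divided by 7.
By Fermat: 3^{6} ≡ 1 (mod 7). 17 = 2×6 + 5. So 3^{17} ≡ 3^{5} ≡ 5 (mod 7)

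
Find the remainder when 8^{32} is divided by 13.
By Fermat: 8^{12} ≡ 1 mod 13. 32 = 2×12 + 8. So 8^{32} ≡ 8^{8} ≡ 1 mod 13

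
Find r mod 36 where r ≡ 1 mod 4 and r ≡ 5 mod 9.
M = 4 × 9 = 36. M₁ = 9, y₁ ≡ 1 mod 4. M₂ = 4, y₂ ≡ 7 mod 9. r = 1×9×1 + 5×4×7 ≡ 5 mod 36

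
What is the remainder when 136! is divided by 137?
By Wilson's theorem, (136)! ≡ -1 ≡ 136 (mod 137)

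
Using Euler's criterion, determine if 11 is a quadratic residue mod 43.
By Euler's criterion: 11^{21} ≡ 1 (mod 43). Since this equals 1, 11 is a QR.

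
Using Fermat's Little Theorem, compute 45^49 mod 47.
By Fermat: 45^{46} ≡ 1 (mod 47). So 45^{49} = 45^{46} · 45^{3} ≡ 45^{3} ≡ 39 (mod 47)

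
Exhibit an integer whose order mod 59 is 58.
2 has order 58 mod 59 since 2^{58} ≡ 1 (mod 59) and no smaller power works.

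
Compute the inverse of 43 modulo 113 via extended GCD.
Extended GCD: 43(-21) + 113(8) = 1. So 43^(-1) ≡ -21 ≡ 92 (mod 113). Verify: 43 × 92 = 3956 ≡ 1 (mod 113)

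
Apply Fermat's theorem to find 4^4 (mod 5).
By Fermat's Little Theorem, 4^{4} ≡ 1 (mod 5) since 5 is prime and gcd(4, 5) = 1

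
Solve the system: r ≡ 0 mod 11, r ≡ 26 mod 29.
M = 11 × 29 = 319. M₁ = 29, y₁ ≡ 8 mod 11. M₂ = 11, y₂ ≡ 8 mod 29. r = 0×29×8 + 26×11×8 ≡ 55 mod 319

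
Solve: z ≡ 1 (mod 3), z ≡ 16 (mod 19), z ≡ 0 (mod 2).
M = 3 × 19 × 2 = 114. M₁ = 38, y₁ ≡ 2 (mod 3). M₂ = 6, y₂ ≡ 16 (mod 19). M₃ = 57, y₃ ≡ 1 (mod 2). z = 1×38×2 + 16×6×16 + 0×57×1 ≡ 16 (mod 114)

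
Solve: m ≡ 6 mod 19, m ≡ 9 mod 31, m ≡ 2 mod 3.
M = 19 × 31 × 3 = 1767. M₁ = 93, y₁ ≡ 9 mod 19. M₂ = 57, y₂ ≡ 6 mod 31. M₃ = 589, y₃ ≡ 1 mod 3. m = 6×93×9 + 9×57×6 + 2×589×1 ≡ 443 mod 1767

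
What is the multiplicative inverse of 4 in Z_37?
Since 37 is prime, by Fermat 4^(-1) ≡ 4^{35} ≡ 28 mod 37. Verify: 4 × 28 = 112 ≡ 1 mod 37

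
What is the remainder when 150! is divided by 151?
By Wilson's theorem, (150)! ≡ -1 ≡ 150 mod 151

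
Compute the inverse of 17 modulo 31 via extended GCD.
Extended GCD: 17(11) + 31(-6) = 1. So 17^(-1) ≡ 11 mod 31. Verify: 17 × 11 = 187 ≡ 1 mod 31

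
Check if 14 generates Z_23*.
ord_23(14) divides 22. For each prime q|22: 14^{11}≡22, 14^{2}≡12, none ≡ 1. So 14 has order 22 and is a primitive root mod 23.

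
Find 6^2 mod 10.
6^{2} = 36 ≡ 6 mod 10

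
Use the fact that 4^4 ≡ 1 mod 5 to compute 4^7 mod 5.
By Fermat: 4^{4} ≡ 1 mod 5. So 4^{7} = 4^{4} · 4^{3} ≡ 4^{3} ≡ 4 mod 5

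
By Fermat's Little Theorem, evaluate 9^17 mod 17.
By Fermat: 9^{16} ≡ 1 mod 17. So 9^{17} = 9^{16} · 9^{1} ≡ 9^{1} ≡ 9 mod 17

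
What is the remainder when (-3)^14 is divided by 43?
By repeated squaring (mod 43): (-3)^{1}≡40, (-3)^{2}≡9, (-3)^{4}≡38, (-3)^{8}≡25. Then (-3)^{14} = (-3)^{8+4+2} ≡ 25 × 38 × 9 ≡ 36 (mod 43)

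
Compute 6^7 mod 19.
By repeated squaring mod 19: 6^{1}≡6, 6^{2}≡17, 6^{4}≡4. Then 6^{7} = 6^{4+2+1} ≡ 4 × 17 × 6 ≡ 9 mod 19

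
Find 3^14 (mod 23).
By repeated squaring (mod 23): 3^{1}≡3, 3^{2}≡9, 3^{4}≡12, 3^{8}≡6. Then 3^{14} = 3^{8+4+2} ≡ 6 × 12 × 9 ≡ 4 (mod 23)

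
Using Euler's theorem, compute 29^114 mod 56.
By Euler: 29^{24} ≡ 1 (mod 56) since gcd(29, 56) = 1. 114 = 4×24 + 18. So 29^{114} ≡ 29^{18} ≡ 1 (mod 56)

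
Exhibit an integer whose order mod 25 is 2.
24 has order 2 mod 25 since 24^{2} ≡ 1 mod 25 and no smaller power works.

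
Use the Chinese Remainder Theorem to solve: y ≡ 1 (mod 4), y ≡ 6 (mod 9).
M = 4 × 9 = 36. M₁ = 9, y₁ ≡ 1 (mod 4). M₂ = 4, y₂ ≡ 7 (mod 9). y = 1×9×1 + 6×4×7 ≡ 33 (mod 36)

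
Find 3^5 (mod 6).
By repeated squaring (mod 6): 3^{1}≡3, 3^{2}≡3, 3^{4}≡3. Then 3^{5} = 3^{4+1} ≡ 3 × 3 ≡ 3 (mod 6)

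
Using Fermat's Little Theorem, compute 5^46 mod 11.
By Fermat: 5^{10} ≡ 1 (mod 11). 46 = 4×10 + 6. So 5^{46} ≡ 5^{6} ≡ 5 (mod 11)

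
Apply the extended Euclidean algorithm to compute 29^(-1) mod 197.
Extended GCD: 29(34) + 197(-5) = 1. So 29^(-1) ≡ 34 (mod 197). Verify: 29 × 34 = 986 ≡ 1 (mod 197)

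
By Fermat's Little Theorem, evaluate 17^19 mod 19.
By Fermat: 17^{18} ≡ 1 mod 19. So 17^{19} = 17^{18} · 17^{1} ≡ 17^{1} ≡ 17 mod 19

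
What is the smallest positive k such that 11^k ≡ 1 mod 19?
Powers of 11 mod 19: 11^1≡11, 11^2≡7, 11^3≡1. So the order of 11 is 3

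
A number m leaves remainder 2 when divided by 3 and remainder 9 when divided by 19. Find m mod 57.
M = 3 × 19 = 57. M₁ = 19, y₁ ≡ 1 mod 3. M₂ = 3, y₂ ≡ 13 mod 19. m = 2×19×1 + 9×3×13 ≡ 47 mod 57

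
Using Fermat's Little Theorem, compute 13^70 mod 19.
By Fermat: 13^{18} ≡ 1 mod 19. 70 = 3×18 + 16. So 13^{70} ≡ 13^{16} ≡ 9 mod 19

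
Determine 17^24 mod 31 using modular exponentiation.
By repeated squaring mod 31: 17^{1}≡17, 17^{2}≡10, 17^{4}≡7, 17^{8}≡18, 17^{16}≡14. Then 17^{24} = 17^{16+8} ≡ 14 × 18 ≡ 4 mod 31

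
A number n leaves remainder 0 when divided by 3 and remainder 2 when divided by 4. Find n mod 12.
M = 3 × 4 = 12. M₁ = 4, y₁ ≡ 1 mod 3. M₂ = 3, y₂ ≡ 3 mod 4. n = 0×4×1 + 2×3×3 ≡ 6 mod 12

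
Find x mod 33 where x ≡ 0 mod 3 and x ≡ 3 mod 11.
M = 3 × 11 = 33. M₁ = 11, y₁ ≡ 2 mod 3. M₂ = 3, y₂ ≡ 4 mod 11. x = 0×11×2 + 3×3×4 ≡ 3 mod 33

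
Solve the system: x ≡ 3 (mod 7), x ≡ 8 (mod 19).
M = 7 × 19 = 133. M₁ = 19, y₁ ≡ 3 (mod 7). M₂ = 7, y₂ ≡ 11 (mod 19). x = 3×19×3 + 8×7×11 ≡ 122 (mod 133)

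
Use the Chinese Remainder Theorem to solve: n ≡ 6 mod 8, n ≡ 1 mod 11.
M = 8 × 11 = 88. M₁ = 11, y₁ ≡ 3 mod 8. M₂ = 8, y₂ ≡ 7 mod 11. n = 6×11×3 + 1×8×7 ≡ 78 mod 88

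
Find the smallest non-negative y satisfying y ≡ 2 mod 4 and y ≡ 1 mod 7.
M = 4 × 7 = 28. M₁ = 7, y₁ ≡ 3 mod 4. M₂ = 4, y₂ ≡ 2 mod 7. y = 2×7×3 + 1×4×2 ≡ 22 mod 28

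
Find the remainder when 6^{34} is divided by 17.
By Fermat: 6^{16} ≡ 1 (mod 17). 34 = 2×16 + 2. So 6^{34} ≡ 6^{2} ≡ 2 (mod 17)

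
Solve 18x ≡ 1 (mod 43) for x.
Since 43 is prime, by Fermat 18^(-1) ≡ 18^{41} ≡ 12 (mod 43). Verify: 18 × 12 = 216 ≡ 1 (mod 43)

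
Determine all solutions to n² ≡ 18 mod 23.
The square roots of 18 mod 23 are 8 and 15. Verify: 8² = 64 ≡ 18 mod 23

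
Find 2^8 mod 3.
Using Fermat: 2^{2} ≡ 1 mod 3. 8 ≡ 0 mod 2. So 2^{8} ≡ 2^{0} ≡ 1 mod 3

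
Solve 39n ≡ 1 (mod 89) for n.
Since 89 is prime, by Fermat 39^(-1) ≡ 39^{87} ≡ 16 (mod 89). Verify: 39 × 16 = 624 ≡ 1 (mod 89)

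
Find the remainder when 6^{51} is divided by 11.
By Fermat: 6^{10} ≡ 1 mod 11. 51 = 5×10 + 1. So 6^{51} ≡ 6^{1} ≡ 6 mod 11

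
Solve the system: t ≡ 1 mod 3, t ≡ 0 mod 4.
M = 3 × 4 = 12. M₁ = 4, y₁ ≡ 1 mod 3. M₂ = 3, y₂ ≡ 3 mod 4. t = 1×4×1 + 0×3×3 ≡ 4 mod 12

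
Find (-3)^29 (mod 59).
By repeated squaring (mod 59): (-3)^{1}≡56, (-3)^{2}≡9, (-3)^{4}≡22, (-3)^{8}≡12, (-3)^{16}≡26. Then (-3)^{29} = (-3)^{16+8+4+1} ≡ 26 × 12 × 22 × 56 ≡ 58 (mod 59)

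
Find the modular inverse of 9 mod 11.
Since 11 is prime, by Fermat 9^(-1) ≡ 9^{9} ≡ 5 (mod 11). Verify: 9 × 5 = 45 ≡ 1 (mod 11)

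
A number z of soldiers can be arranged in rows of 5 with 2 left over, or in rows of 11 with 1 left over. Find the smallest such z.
M = 5 × 11 = 55. M₁ = 11, y₁ ≡ 1 mod 5. M₂ = 5, y₂ ≡ 9 mod 11. z = 2×11×1 + 1×5×9 ≡ 12 mod 55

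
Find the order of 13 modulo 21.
Powers of 13 mod 21: 13^1≡13, 13^2≡1. ord_21(13) = 2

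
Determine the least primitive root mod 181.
g = 2. For each prime q|180: 2^{90}≡180, 2^{60}≡48, 2^{36}≡59, none ≡ 1, so ord_181(2) = 180 and 2 is a primitive root.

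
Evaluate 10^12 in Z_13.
Using Fermat: 10^{12} ≡ 1 mod 13. 12 ≡ 0 mod 12. So 10^{12} ≡ 10^{0} ≡ 1 mod 13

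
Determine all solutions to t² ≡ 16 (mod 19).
The square roots of 16 mod 19 are 4 and 15. Verify: 4² = 16 ≡ 16 (mod 19)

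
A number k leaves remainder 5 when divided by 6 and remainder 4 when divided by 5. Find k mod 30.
M = 6 × 5 = 30. M₁ = 5, y₁ ≡ 5 mod 6. M₂ = 6, y₂ ≡ 1 mod 5. k = 5×5×5 + 4×6×1 ≡ 29 mod 30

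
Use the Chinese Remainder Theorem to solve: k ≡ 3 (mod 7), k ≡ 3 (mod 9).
M = 7 × 9 = 63. M₁ = 9, y₁ ≡ 4 (mod 7). M₂ = 7, y₂ ≡ 4 (mod 9). k = 3×9×4 + 3×7×4 ≡ 3 (mod 63)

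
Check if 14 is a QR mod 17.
By Euler's criterion: 14^{8} ≡ 16 mod 17. Since this equals -1 (≡ 16), 14 is not a QR.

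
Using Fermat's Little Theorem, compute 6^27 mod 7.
By Fermat: 6^{6} ≡ 1 mod 7. 27 = 4×6 + 3. So 6^{27} ≡ 6^{3} ≡ 6 mod 7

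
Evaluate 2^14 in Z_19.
By repeated squaring mod 19: 2^{1}≡2, 2^{2}≡4, 2^{4}≡16, 2^{8}≡9. Then 2^{14} = 2^{8+4+2} ≡ 9 × 16 × 4 ≡ 6 mod 19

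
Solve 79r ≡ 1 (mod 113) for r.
Since 113 is prime, by Fermat 79^(-1) ≡ 79^{111} ≡ 103 (mod 113). Verify: 79 × 103 = 8137 ≡ 1 (mod 113)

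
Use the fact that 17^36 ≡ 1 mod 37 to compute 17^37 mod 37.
By Fermat: 17^{36} ≡ 1 mod 37. So 17^{37} = 17^{36} · 17^{1} ≡ 17^{1} ≡ 17 mod 37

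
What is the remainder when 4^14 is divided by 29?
By repeated squaring mod 29: 4^{1}≡4, 4^{2}≡16, 4^{4}≡24, 4^{8}≡25. Then 4^{14} = 4^{8+4+2} ≡ 25 × 24 × 16 ≡ 1 mod 29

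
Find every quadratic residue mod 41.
Quadratic residues modulo 41: {1, 2, 4, 5, 8, 9, 10, 16, 18, 20, 21, 23, 25, 31, 32, 33, 36, 37, 39, 40}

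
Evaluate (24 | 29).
(24/29) = 24^{14} mod 29 = 1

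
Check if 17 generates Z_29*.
17^{4} ≡ 1 mod 29 and 4 < 28, so ord_29(17) = 4 ≠ 28 and 17 is not a primitive root.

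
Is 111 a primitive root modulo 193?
ord_193(111) divides 192. For each prime q|192: 111^{96}≡192, 111^{64}≡108, none ≡ 1. So 111 has order 192 and is a primitive root mod 193.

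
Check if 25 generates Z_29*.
25^{7} ≡ 1 mod 29 and 7 < 28, so ord_29(25) = 7 ≠ 28 and 25 is not a primitive root.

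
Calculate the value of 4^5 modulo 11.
By repeated squaring mod 11: 4^{1}≡4, 4^{2}≡5, 4^{4}≡3. Then 4^{5} = 4^{4+1} ≡ 3 × 4 ≡ 1 mod 11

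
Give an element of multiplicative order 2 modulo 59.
58 has order 2 mod 59 since 58^{2} ≡ 1 mod 59 and no smaller power works.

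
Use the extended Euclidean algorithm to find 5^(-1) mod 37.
Extended GCD: 5(15) + 37(-2) = 1. So 5^(-1) ≡ 15 (mod 37). Verify: 5 × 15 = 75 ≡ 1 (mod 37)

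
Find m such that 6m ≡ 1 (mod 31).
Since 31 is prime, by Fermat 6^(-1) ≡ 6^{29} ≡ 26 (mod 31). Verify: 6 × 26 = 156 ≡ 1 (mod 31)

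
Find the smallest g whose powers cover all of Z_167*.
g = 5. Powers: [5, 25, 125, 124, 119, 94, 136, 12, 60, 133, ...] generates all 166 non-zero residues.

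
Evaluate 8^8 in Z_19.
By repeated squaring (mod 19): 8^{1}≡8, 8^{2}≡7, 8^{4}≡11, 8^{8}≡7. So 8^{8} ≡ 7 (mod 19)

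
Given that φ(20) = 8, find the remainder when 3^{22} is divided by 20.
By Euler: 3^{8} ≡ 1 mod 20 since gcd(3, 20) = 1. 22 = 2×8 + 6. So 3^{22} ≡ 3^{6} ≡ 9 mod 20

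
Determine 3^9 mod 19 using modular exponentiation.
By repeated squaring mod 19: 3^{1}≡3, 3^{2}≡9, 3^{4}≡5, 3^{8}≡6. Then 3^{9} = 3^{8+1} ≡ 6 × 3 ≡ 18 mod 19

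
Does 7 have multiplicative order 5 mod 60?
Powers of 7 mod 60: 7^1≡7, 7^2≡49, 7^3≡43, 7^4≡1. Already 7^4≡1, so the order is 4 < 5. No, the actual order is 4.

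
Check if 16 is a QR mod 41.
By Euler's criterion: 16^{20} ≡ 1 mod 41. Since this equals 1, 16 is a QR.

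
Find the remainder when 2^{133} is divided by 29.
By Fermat: 2^{28} ≡ 1 (mod 29). 133 = 4×28 + 21. So 2^{133} ≡ 2^{21} ≡ 17 (mod 29)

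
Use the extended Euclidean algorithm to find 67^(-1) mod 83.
Extended GCD: 67(-26) + 83(21) = 1. So 67^(-1) ≡ -26 ≡ 57 mod 83. Verify: 67 × 57 = 3819 ≡ 1 mod 83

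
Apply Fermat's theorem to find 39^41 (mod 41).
By Fermat: 39^{40} ≡ 1 (mod 41). So 39^{41} = 39^{40} · 39^{1} ≡ 39^{1} ≡ 39 (mod 41)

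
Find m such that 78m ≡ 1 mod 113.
Since 113 is prime, by Fermat 78^(-1) ≡ 78^{111} ≡ 71 mod 113. Verify: 78 × 71 = 5538 ≡ 1 mod 113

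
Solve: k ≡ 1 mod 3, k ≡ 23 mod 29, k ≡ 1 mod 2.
M = 3 × 29 × 2 = 174. M₁ = 58, y₁ ≡ 1 mod 3. M₂ = 6, y₂ ≡ 5 mod 29. M₃ = 87, y₃ ≡ 1 mod 2. k = 1×58×1 + 23×6×5 + 1×87×1 ≡ 139 mod 174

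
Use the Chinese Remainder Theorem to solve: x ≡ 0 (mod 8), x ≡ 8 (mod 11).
M = 8 × 11 = 88. M₁ = 11, y₁ ≡ 3 (mod 8). M₂ = 8, y₂ ≡ 7 (mod 11). x = 0×11×3 + 8×8×7 ≡ 8 (mod 88)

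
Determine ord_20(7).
Powers of 7 mod 20: 7^1≡7, 7^2≡9, 7^3≡3, 7^4≡1. Order = 4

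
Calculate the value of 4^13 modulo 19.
By repeated squaring mod 19: 4^{1}≡4, 4^{2}≡16, 4^{4}≡9, 4^{8}≡5. Then 4^{13} = 4^{8+4+1} ≡ 5 × 9 × 4 ≡ 9 mod 19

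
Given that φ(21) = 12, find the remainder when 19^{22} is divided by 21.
By Euler: 19^{12} ≡ 1 mod 21 since gcd(19, 21) = 1. 22 = 1×12 + 10. So 19^{22} ≡ 19^{10} ≡ 16 mod 21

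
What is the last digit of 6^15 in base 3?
By repeated squaring (mod 3): 6^{1}≡0, 6^{2}≡0, 6^{4}≡0, 6^{8}≡0. Then 6^{15} = 6^{8+4+2+1} ≡ 0 × 0 × 0 × 0 ≡ 0 (mod 3)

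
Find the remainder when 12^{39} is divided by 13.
By Fermat: 12^{12} ≡ 1 (mod 13). 39 = 3×12 + 3. So 12^{39} ≡ 12^{3} ≡ 12 (mod 13)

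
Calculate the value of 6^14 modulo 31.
By repeated squaring mod 31: 6^{1}≡6, 6^{2}≡5, 6^{4}≡25, 6^{8}≡5. Then 6^{14} = 6^{8+4+2} ≡ 5 × 25 × 5 ≡ 5 mod 31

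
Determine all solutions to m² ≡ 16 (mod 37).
The square roots of 16 mod 37 are 33 and 4. Verify: 33² = 1089 ≡ 16 (mod 37)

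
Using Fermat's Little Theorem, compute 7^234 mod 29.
By Fermat: 7^{28} ≡ 1 (mod 29). 234 ≡ 10 (mod 28). So 7^{234} ≡ 7^{10} ≡ 24 (mod 29)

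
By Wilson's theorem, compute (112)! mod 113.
By Wilson's theorem, (112)! ≡ -1 ≡ 112 mod 113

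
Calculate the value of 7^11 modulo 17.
By repeated squaring mod 17: 7^{1}≡7, 7^{2}≡15, 7^{4}≡4, 7^{8}≡16. Then 7^{11} = 7^{8+2+1} ≡ 16 × 15 × 7 ≡ 14 mod 17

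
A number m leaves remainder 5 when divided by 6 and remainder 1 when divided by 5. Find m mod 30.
M = 6 × 5 = 30. M₁ = 5, y₁ ≡ 5 mod 6. M₂ = 6, y₂ ≡ 1 mod 5. m = 5×5×5 + 1×6×1 ≡ 11 mod 30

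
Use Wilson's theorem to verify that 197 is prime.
(196)! mod 197 = 196. Since this equals -1 mod 197, Wilson confirms 197 is prime.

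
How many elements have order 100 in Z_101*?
There are φ(101-1) = φ(100) = 40 primitive roots modulo 101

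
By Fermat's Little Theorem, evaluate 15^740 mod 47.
By Fermat: 15^{46} ≡ 1 mod 47. 740 ≡ 4 mod 46. So 15^{740} ≡ 15^{4} ≡ 6 mod 47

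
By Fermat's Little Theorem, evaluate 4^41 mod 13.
By Fermat: 4^{12} ≡ 1 (mod 13). 41 = 3×12 + 5. So 4^{41} ≡ 4^{5} ≡ 10 (mod 13)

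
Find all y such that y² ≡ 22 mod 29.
The square roots of 22 mod 29 are 15 and 14. Verify: 15² = 225 ≡ 22 mod 29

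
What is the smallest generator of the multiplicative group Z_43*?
g = 3. Powers: [3, 9, 27, 38, 28, 41, 37, 25, ...] generates all 42 non-zero residues.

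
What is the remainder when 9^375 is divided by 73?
Using Fermat: 9^{72} ≡ 1 mod 73. 375 ≡ 15 mod 72. So 9^{375} ≡ 9^{15} ≡ 72 mod 73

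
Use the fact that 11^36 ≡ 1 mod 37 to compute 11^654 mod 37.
By Fermat: 11^{36} ≡ 1 mod 37. 654 ≡ 6 mod 36. So 11^{654} ≡ 11^{6} ≡ 1 mod 37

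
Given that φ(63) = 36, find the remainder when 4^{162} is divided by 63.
By Euler: 4^{36} ≡ 1 (mod 63) since gcd(4, 63) = 1. 162 = 4×36 + 18. So 4^{162} ≡ 4^{18} ≡ 1 (mod 63)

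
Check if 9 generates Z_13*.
9^{3} ≡ 1 (mod 13) and 3 < 12, so ord_13(9) = 3 ≠ 12 and 9 is not a primitive root.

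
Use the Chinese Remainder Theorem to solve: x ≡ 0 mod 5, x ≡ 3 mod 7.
M = 5 × 7 = 35. M₁ = 7, y₁ ≡ 3 mod 5. M₂ = 5, y₂ ≡ 3 mod 7. x = 0×7×3 + 3×5×3 ≡ 10 mod 35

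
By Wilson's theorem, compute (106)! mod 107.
By Wilson's theorem, (106)! ≡ -1 ≡ 106 mod 107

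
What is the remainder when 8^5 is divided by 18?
By repeated squaring mod 18: 8^{1}≡8, 8^{2}≡10, 8^{4}≡10. Then 8^{5} = 8^{4+1} ≡ 10 × 8 ≡ 8 mod 18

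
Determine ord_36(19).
Powers of 19 mod 36: 19^1≡19, 19^2≡1. ord_36(19) = 2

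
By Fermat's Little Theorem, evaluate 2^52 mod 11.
By Fermat: 2^{10} ≡ 1 (mod 11). 52 = 5×10 + 2. So 2^{52} ≡ 2^{2} ≡ 4 (mod 11)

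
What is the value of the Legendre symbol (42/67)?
(42/67) = 42^{33} mod 67 = -1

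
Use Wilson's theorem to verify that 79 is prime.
(78)! mod 79 = 78. Since this equals -1 mod 79, Wilson confirms 79 is prime.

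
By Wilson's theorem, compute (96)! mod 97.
By Wilson's theorem, (96)! ≡ -1 ≡ 96 mod 97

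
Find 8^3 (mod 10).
8^{3} = 512 ≡ 2 (mod 10)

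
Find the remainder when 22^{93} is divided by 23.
By Fermat: 22^{22} ≡ 1 mod 23. 93 = 4×22 + 5. So 22^{93} ≡ 22^{5} ≡ 22 mod 23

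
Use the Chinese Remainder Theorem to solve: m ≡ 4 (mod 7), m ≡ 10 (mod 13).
M = 7 × 13 = 91. M₁ = 13, y₁ ≡ 6 (mod 7). M₂ = 7, y₂ ≡ 2 (mod 13). m = 4×13×6 + 10×7×2 ≡ 88 (mod 91)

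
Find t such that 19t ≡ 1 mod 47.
Since 47 is prime, by Fermat 19^(-1) ≡ 19^{45} ≡ 5 mod 47. Verify: 19 × 5 = 95 ≡ 1 mod 47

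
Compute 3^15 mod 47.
By repeated squaring (mod 47): 3^{1}≡3, 3^{2}≡9, 3^{4}≡34, 3^{8}≡28. Then 3^{15} = 3^{8+4+2+1} ≡ 28 × 34 × 9 × 3 ≡ 42 (mod 47)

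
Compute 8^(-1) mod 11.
Since 11 is prime, by Fermat 8^(-1) ≡ 8^{9} ≡ 7 mod 11. Verify: 8 × 7 = 56 ≡ 1 mod 11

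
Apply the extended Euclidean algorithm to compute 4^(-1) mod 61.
Extended GCD: 4(-15) + 61(1) = 1. So 4^(-1) ≡ -15 ≡ 46 (mod 61). Verify: 4 × 46 = 184 ≡ 1 (mod 61)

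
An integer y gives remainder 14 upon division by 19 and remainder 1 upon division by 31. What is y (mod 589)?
M = 19 × 31 = 589. M₁ = 31, y₁ ≡ 8 (mod 19). M₂ = 19, y₂ ≡ 18 (mod 31). y = 14×31×8 + 1×19×18 ≡ 280 (mod 589)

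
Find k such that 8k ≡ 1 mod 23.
Since 23 is prime, by Fermat 8^(-1) ≡ 8^{21} ≡ 3 mod 23. Verify: 8 × 3 = 24 ≡ 1 mod 23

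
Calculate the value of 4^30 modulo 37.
By repeated squaring (mod 37): 4^{1}≡4, 4^{2}≡16, 4^{4}≡34, 4^{8}≡9, 4^{16}≡7. Then 4^{30} = 4^{16+8+4+2} ≡ 7 × 9 × 34 × 16 ≡ 10 (mod 37)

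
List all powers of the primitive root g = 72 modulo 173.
72^1, 72^2, ..., 72^{172} mod 173: [72, 167, 87, 36, 170, 130, 18, 85, 65, 9, 129, 119, 91, 151, 146, 132, 162, 73, 66, 81, 123, 33, 127, 148, 103, 150, 74, 138, 75, 37, 69, 124, 105, 121, 62, 139, 147, 31, 156, 160, 102, 78, 80, 51, 39, 40, 112, 106, 20, 56, 53, 10, 28, 113, 5, 14, 143, 89, 7, 158, 131, 90, 79, 152, 45, 126, 76, 109, 63, 38, 141, 118, 19, 157, 59, 96, 165, 116, 48, 169, 58, 24, 171, 29, 12, 172, 101, 6, 86, 137, 3, 43, 155, 88, 108, 164, 44, 54, 82, 22, 27, 41, 11, 100, 107, 92, 50, 140, 46, 25, 70, 23, 99, 35, 98, 136, 104, 49, 68, 52, 111, 34, 26, 142, 17, 13, 71, 95, 93, 122, 134, 133, 61, 67, 153, 117, 120, 163, 145, 60, 168, 159, 30, 84, 166, 15, 42, 83, 94, 21, 128, 47, 97, 64, 110, 135, 32, 55, 154, 16, 114, 77, 8, 57, 125, 4, 115, 149, 2, 144, 161, 1]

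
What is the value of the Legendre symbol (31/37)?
(31/37) = 31^{18} mod 37 = -1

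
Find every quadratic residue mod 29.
QRs mod 29: {1, 4, 5, 6, 7, 9, 13, 16, 20, 22, 23, 24, 25, 28}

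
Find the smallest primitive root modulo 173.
g = 2. Powers: [2, 4, 8, 16, 32, 64, 128, 83, ...] generates all 172 non-zero residues.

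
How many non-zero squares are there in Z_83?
For prime 83, there are (p-1)/2 = (83-1)/2 = 41 quadratic residues (excluding 0).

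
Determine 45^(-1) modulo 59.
Since 59 is prime, by Fermat 45^(-1) ≡ 45^{57} ≡ 21 (mod 59). Verify: 45 × 21 = 945 ≡ 1 (mod 59)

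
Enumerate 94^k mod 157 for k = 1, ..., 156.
94^1, 94^2, ..., 94^{156} mod 157: [94, 44, 54, 52, 21, 90, 139, 35, 150, 127, 6, 93, 107, 10, 155, 126, 69, 49, 53, 115, 134, 36, 87, 14, 60, 145, 128, 100, 137, 4, 62, 19, 59, 51, 84, 46, 85, 140, 129, 37, 24, 58, 114, 40, 149, 33, 119, 39, 55, 146, 65, 144, 34, 56, 83, 109, 41, 86, 77, 16, 91, 76, 79, 47, 22, 27, 26, 89, 45, 148, 96, 75, 142, 3, 125, 132, 5, 156, 63, 113, 103, 105, 136, 67, 18, 122, 7, 30, 151, 64, 50, 147, 2, 31, 88, 108, 104, 42, 23, 121, 70, 143, 97, 12, 29, 57, 20, 153, 95, 138, 98, 106, 73, 111, 72, 17, 28, 120, 133, 99, 43, 117, 8, 124, 38, 118, 102, 11, 92, 13, 123, 101, 74, 48, 116, 71, 80, 141, 66, 81, 78, 110, 135, 130, 131, 68, 112, 9, 61, 82, 15, 154, 32, 25, 152, 1]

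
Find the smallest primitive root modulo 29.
g = 2. Powers: [2, 4, 8, 16, 3, 6, 12, ...] generates all 28 non-zero residues.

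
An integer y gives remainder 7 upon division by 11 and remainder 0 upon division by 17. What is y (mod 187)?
M = 11 × 17 = 187. M₁ = 17, y₁ ≡ 2 (mod 11). M₂ = 11, y₂ ≡ 14 (mod 17). y = 7×17×2 + 0×11×14 ≡ 51 (mod 187)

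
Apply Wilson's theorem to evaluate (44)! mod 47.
(46)! = (44)! × (45) × (46) ≡ -1 mod 47. So (44)! ≡ -1 × [(46)(45)]^(-1) ≡ 23 mod 47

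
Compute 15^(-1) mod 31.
Since 31 is prime, by Fermat 15^(-1) ≡ 15^{29} ≡ 29 mod 31. Verify: 15 × 29 = 435 ≡ 1 mod 31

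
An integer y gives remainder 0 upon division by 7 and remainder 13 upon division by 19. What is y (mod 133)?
M = 7 × 19 = 133. M₁ = 19, y₁ ≡ 3 (mod 7). M₂ = 7, y₂ ≡ 11 (mod 19). y = 0×19×3 + 13×7×11 ≡ 70 (mod 133)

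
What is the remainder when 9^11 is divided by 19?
By repeated squaring (mod 19): 9^{1}≡9, 9^{2}≡5, 9^{4}≡6, 9^{8}≡17. Then 9^{11} = 9^{8+2+1} ≡ 17 × 5 × 9 ≡ 5 (mod 19)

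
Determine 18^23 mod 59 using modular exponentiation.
By repeated squaring mod 59: 18^{1}≡18, 18^{2}≡29, 18^{4}≡15, 18^{8}≡48, 18^{16}≡3. Then 18^{23} = 18^{16+4+2+1} ≡ 3 × 15 × 29 × 18 ≡ 8 mod 59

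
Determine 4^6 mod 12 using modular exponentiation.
By repeated squaring (mod 12): 4^{1}≡4, 4^{2}≡4, 4^{4}≡4. Then 4^{6} = 4^{4+2} ≡ 4 × 4 ≡ 4 (mod 12)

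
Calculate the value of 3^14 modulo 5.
Using Fermat: 3^{4} ≡ 1 mod 5. 14 ≡ 2 mod 4. So 3^{14} ≡ 3^{2} ≡ 4 mod 5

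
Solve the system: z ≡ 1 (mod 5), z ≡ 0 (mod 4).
M = 5 × 4 = 20. M₁ = 4, y₁ ≡ 4 (mod 5). M₂ = 5, y₂ ≡ 1 (mod 4). z = 1×4×4 + 0×5×1 ≡ 16 (mod 20)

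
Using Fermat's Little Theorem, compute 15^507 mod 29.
By Fermat: 15^{28} ≡ 1 mod 29. 507 ≡ 3 mod 28. So 15^{507} ≡ 15^{3} ≡ 11 mod 29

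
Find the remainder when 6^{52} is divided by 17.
By Fermat: 6^{16} ≡ 1 (mod 17). 52 = 3×16 + 4. So 6^{52} ≡ 6^{4} ≡ 4 (mod 17)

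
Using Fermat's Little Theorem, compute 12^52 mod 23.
By Fermat: 12^{22} ≡ 1 (mod 23). 52 = 2×22 + 8. So 12^{52} ≡ 12^{8} ≡ 8 (mod 23)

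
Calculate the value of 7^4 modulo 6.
7^{4} = 2401 ≡ 1 mod 6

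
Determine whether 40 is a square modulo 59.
By Euler's criterion: 40^{29} ≡ 58 (mod 59). Since this equals -1 (≡ 58), 40 is not a QR.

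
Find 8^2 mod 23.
8^{2} = 64 ≡ 18 mod 23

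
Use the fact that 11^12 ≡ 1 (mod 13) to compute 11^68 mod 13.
By Fermat: 11^{12} ≡ 1 (mod 13). 68 = 5×12 + 8. So 11^{68} ≡ 11^{8} ≡ 9 (mod 13)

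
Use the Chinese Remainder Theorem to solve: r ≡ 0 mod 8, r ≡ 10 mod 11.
M = 8 × 11 = 88. M₁ = 11, y₁ ≡ 3 mod 8. M₂ = 8, y₂ ≡ 7 mod 11. r = 0×11×3 + 10×8×7 ≡ 32 mod 88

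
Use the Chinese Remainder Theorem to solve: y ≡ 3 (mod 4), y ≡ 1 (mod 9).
M = 4 × 9 = 36. M₁ = 9, y₁ ≡ 1 (mod 4). M₂ = 4, y₂ ≡ 7 (mod 9). y = 3×9×1 + 1×4×7 ≡ 19 (mod 36)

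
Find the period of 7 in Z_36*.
Powers of 7 mod 36: 7^1≡7, 7^2≡13, 7^3≡19, 7^4≡25, 7^5≡31, 7^6≡1. So the order of 7 is 6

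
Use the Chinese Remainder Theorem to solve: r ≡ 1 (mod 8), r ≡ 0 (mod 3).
M = 8 × 3 = 24. M₁ = 3, y₁ ≡ 3 (mod 8). M₂ = 8, y₂ ≡ 2 (mod 3). r = 1×3×3 + 0×8×2 ≡ 9 (mod 24)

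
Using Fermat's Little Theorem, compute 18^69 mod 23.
By Fermat: 18^{22} ≡ 1 mod 23. 69 = 3×22 + 3. So 18^{69} ≡ 18^{3} ≡ 13 mod 23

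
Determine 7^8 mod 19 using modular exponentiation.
By repeated squaring mod 19: 7^{1}≡7, 7^{2}≡11, 7^{4}≡7, 7^{8}≡11. So 7^{8} ≡ 11 mod 19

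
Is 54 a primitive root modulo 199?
ord_199(54) divides 198. For each prime q|198: 54^{99}≡198, 54^{66}≡106, 54^{18}≡121, none ≡ 1. So 54 has order 198 and is a primitive root mod 199.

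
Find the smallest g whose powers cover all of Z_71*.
g = 7. For each prime q|70: 7^{35}≡70, 7^{14}≡54, 7^{10}≡45, none ≡ 1, so ord_71(7) = 70 and 7 is a primitive root.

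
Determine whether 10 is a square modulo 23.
By Euler's criterion: 10^{11} ≡ 22 (mod 23). Since this equals -1 (≡ 22), 10 is not a QR.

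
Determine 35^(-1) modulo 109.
Since 109 is prime, by Fermat 35^(-1) ≡ 35^{107} ≡ 81 mod 109. Verify: 35 × 81 = 2835 ≡ 1 mod 109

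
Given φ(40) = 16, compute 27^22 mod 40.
By Euler: 27^{16} ≡ 1 (mod 40) since gcd(27, 40) = 1. 22 = 1×16 + 6. So 27^{22} ≡ 27^{6} ≡ 9 (mod 40)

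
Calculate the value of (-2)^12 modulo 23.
By repeated squaring (mod 23): (-2)^{1}≡21, (-2)^{2}≡4, (-2)^{4}≡16, (-2)^{8}≡3. Then (-2)^{12} = (-2)^{8+4} ≡ 3 × 16 ≡ 2 (mod 23)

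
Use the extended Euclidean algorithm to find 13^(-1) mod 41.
Extended GCD: 13(19) + 41(-6) = 1. So 13^(-1) ≡ 19 mod 41. Verify: 13 × 19 = 247 ≡ 1 mod 41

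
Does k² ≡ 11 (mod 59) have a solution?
By Euler's criterion: 11^{29} ≡ 58 (mod 59). Since this equals -1 (≡ 58), 11 is not a QR.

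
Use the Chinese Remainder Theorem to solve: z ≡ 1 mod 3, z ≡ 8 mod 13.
M = 3 × 13 = 39. M₁ = 13, y₁ ≡ 1 mod 3. M₂ = 3, y₂ ≡ 9 mod 13. z = 1×13×1 + 8×3×9 ≡ 34 mod 39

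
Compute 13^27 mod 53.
By repeated squaring (mod 53): 13^{1}≡13, 13^{2}≡10, 13^{4}≡47, 13^{8}≡36, 13^{16}≡24. Then 13^{27} = 13^{16+8+2+1} ≡ 24 × 36 × 10 × 13 ≡ 13 (mod 53)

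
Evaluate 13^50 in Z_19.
Using Fermat: 13^{18} ≡ 1 (mod 19). 50 ≡ 14 (mod 18). So 13^{50} ≡ 13^{14} ≡ 5 (mod 19)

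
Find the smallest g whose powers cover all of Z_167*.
g = 5. Powers: [5, 25, 125, 124, 119, 94, 136, 12, 60, ...] generates all 166 non-zero residues.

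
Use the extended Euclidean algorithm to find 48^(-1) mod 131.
Extended GCD: 48(-30) + 131(11) = 1. So 48^(-1) ≡ -30 ≡ 101 mod 131. Verify: 48 × 101 = 4848 ≡ 1 mod 131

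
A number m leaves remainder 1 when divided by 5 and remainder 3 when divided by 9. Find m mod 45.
M = 5 × 9 = 45. M₁ = 9, y₁ ≡ 4 mod 5. M₂ = 5, y₂ ≡ 2 mod 9. m = 1×9×4 + 3×5×2 ≡ 21 mod 45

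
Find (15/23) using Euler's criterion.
(15/23) = 15^{11} mod 23 = -1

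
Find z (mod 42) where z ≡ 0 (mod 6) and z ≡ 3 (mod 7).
M = 6 × 7 = 42. M₁ = 7, y₁ ≡ 1 (mod 6). M₂ = 6, y₂ ≡ 6 (mod 7). z = 0×7×1 + 3×6×6 ≡ 24 (mod 42)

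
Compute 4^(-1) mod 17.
Since 17 is prime, by Fermat 4^(-1) ≡ 4^{15} ≡ 13 mod 17. Verify: 4 × 13 = 52 ≡ 1 mod 17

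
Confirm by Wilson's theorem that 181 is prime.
(180)! mod 181 = 180. Since this equals -1 mod 181, Wilson confirms 181 is prime.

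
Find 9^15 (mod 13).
Using Fermat: 9^{12} ≡ 1 (mod 13). 15 ≡ 3 (mod 12). So 9^{15} ≡ 9^{3} ≡ 1 (mod 13)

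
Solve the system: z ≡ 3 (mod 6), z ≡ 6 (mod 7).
M = 6 × 7 = 42. M₁ = 7, y₁ ≡ 1 (mod 6). M₂ = 6, y₂ ≡ 6 (mod 7). z = 3×7×1 + 6×6×6 ≡ 27 (mod 42)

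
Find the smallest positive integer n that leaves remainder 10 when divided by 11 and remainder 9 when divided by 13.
M = 11 × 13 = 143. M₁ = 13, y₁ ≡ 6 (mod 11). M₂ = 11, y₂ ≡ 6 (mod 13). n = 10×13×6 + 9×11×6 ≡ 87 (mod 143)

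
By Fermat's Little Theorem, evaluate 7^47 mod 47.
By Fermat: 7^{46} ≡ 1 mod 47. So 7^{47} = 7^{46} · 7^{1} ≡ 7^{1} ≡ 7 mod 47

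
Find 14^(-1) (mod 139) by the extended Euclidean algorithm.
Extended GCD: 14(10) + 139(-1) = 1. So 14^(-1) ≡ 10 (mod 139). Verify: 14 × 10 = 140 ≡ 1 (mod 139)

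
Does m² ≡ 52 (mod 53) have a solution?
By Euler's criterion: 52^{26} ≡ 1 (mod 53). Since this equals 1, 52 is a QR.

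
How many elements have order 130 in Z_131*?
There are φ(131-1) = φ(130) = 48 primitive roots modulo 131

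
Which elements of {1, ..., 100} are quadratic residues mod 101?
Quadratic residues modulo 101: {1, 4, 5, 6, 9, 13, 14, 16, 17, 19, 20, 21, 22, 23, 24, 25, 30, 31, 33, 36, 37, 43, 45, 47, 49, 52, 54, 56, 58, 64, 65, 68, 70, 71, 76, 77, 78, 79, 80, 81, 82, 84, 85, 87, 88, 92, 95, 96, 97, 100}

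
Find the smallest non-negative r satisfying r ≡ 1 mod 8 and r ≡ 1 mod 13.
M = 8 × 13 = 104. M₁ = 13, y₁ ≡ 5 mod 8. M₂ = 8, y₂ ≡ 5 mod 13. r = 1×13×5 + 1×8×5 ≡ 1 mod 104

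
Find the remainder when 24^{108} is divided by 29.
By Fermat: 24^{28} ≡ 1 mod 29. 108 = 3×28 + 24. So 24^{108} ≡ 24^{24} ≡ 20 mod 29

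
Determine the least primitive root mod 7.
g = 3. Powers: [3, 2, 6, 4, 5, 1] generates all 6 non-zero residues.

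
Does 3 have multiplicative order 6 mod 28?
Powers of 3 mod 28: 3^1≡3, 3^2≡9, 3^3≡27, 3^4≡25, 3^5≡19, 3^6≡1. First k with 3^k≡1 is k=6. Yes, ord_28(3) = 6.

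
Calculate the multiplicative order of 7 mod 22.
Powers of 7 mod 22: 7^1≡7, 7^2≡5, 7^3≡13, 7^4≡3, 7^5≡21, 7^6≡15, 7^7≡17, 7^8≡9, 7^9≡19, 7^10≡1. ord_22(7) = 10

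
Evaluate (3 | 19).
(3/19) = 3^{9} mod 19 = -1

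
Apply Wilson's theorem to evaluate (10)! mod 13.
(12)! = (10)! × (11) × (12) ≡ -1 (mod 13). So (10)! ≡ -1 × [(12)(11)]^(-1) ≡ 6 (mod 13)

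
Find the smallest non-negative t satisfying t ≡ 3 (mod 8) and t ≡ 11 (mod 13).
M = 8 × 13 = 104. M₁ = 13, y₁ ≡ 5 (mod 8). M₂ = 8, y₂ ≡ 5 (mod 13). t = 3×13×5 + 11×8×5 ≡ 11 (mod 104)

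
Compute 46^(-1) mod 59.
Since 59 is prime, by Fermat 46^(-1) ≡ 46^{57} ≡ 9 mod 59. Verify: 46 × 9 = 414 ≡ 1 mod 59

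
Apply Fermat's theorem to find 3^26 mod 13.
By Fermat: 3^{12} ≡ 1 mod 13. 26 = 2×12 + 2. So 3^{26} ≡ 3^{2} ≡ 9 mod 13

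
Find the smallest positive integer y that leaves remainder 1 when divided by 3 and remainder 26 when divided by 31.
M = 3 × 31 = 93. M₁ = 31, y₁ ≡ 1 mod 3. M₂ = 3, y₂ ≡ 21 mod 31. y = 1×31×1 + 26×3×21 ≡ 88 mod 93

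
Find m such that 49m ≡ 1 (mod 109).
Since 109 is prime, by Fermat 49^(-1) ≡ 49^{107} ≡ 89 (mod 109). Verify: 49 × 89 = 4361 ≡ 1 (mod 109)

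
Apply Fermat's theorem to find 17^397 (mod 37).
By Fermat: 17^{36} ≡ 1 (mod 37). 397 ≡ 1 (mod 36). So 17^{397} ≡ 17^{1} ≡ 17 (mod 37)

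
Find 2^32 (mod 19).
Using Fermat: 2^{18} ≡ 1 (mod 19). 32 ≡ 14 (mod 18). So 2^{32} ≡ 2^{14} ≡ 6 (mod 19)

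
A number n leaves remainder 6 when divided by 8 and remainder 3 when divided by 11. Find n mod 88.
M = 8 × 11 = 88. M₁ = 11, y₁ ≡ 3 mod 8. M₂ = 8, y₂ ≡ 7 mod 11. n = 6×11×3 + 3×8×7 ≡ 14 mod 88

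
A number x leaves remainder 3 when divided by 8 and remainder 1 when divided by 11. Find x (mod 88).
M = 8 × 11 = 88. M₁ = 11, y₁ ≡ 3 (mod 8). M₂ = 8, y₂ ≡ 7 (mod 11). x = 3×11×3 + 1×8×7 ≡ 67 (mod 88)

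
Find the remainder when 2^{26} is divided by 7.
By Fermat: 2^{6} ≡ 1 mod 7. 26 = 4×6 + 2. So 2^{26} ≡ 2^{2} ≡ 4 mod 7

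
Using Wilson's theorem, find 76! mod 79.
(78)! = (76)! × (77) × (78) ≡ -1 mod 79. So (76)! ≡ -1 × [(78)(77)]^(-1) ≡ 39 mod 79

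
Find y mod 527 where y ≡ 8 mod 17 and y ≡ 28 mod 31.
M = 17 × 31 = 527. M₁ = 31, y₁ ≡ 11 mod 17. M₂ = 17, y₂ ≡ 11 mod 31. y = 8×31×11 + 28×17×11 ≡ 59 mod 527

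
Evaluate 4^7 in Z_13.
By repeated squaring mod 13: 4^{1}≡4, 4^{2}≡3, 4^{4}≡9. Then 4^{7} = 4^{4+2+1} ≡ 9 × 3 × 4 ≡ 4 mod 13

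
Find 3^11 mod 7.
Using Fermat: 3^{6} ≡ 1 mod 7. 11 ≡ 5 mod 6. So 3^{11} ≡ 3^{5} ≡ 5 mod 7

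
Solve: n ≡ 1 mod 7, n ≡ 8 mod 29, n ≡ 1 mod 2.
M = 7 × 29 × 2 = 406. M₁ = 58, y₁ ≡ 4 mod 7. M₂ = 14, y₂ ≡ 27 mod 29. M₃ = 203, y₃ ≡ 1 mod 2. n = 1×58×4 + 8×14×27 + 1×203×1 ≡ 211 mod 406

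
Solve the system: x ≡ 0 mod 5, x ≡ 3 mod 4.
M = 5 × 4 = 20. M₁ = 4, y₁ ≡ 4 mod 5. M₂ = 5, y₂ ≡ 1 mod 4. x = 0×4×4 + 3×5×1 ≡ 15 mod 20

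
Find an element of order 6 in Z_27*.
8 has order 6 mod 27 since 8^{6} ≡ 1 mod 27 and no smaller power works.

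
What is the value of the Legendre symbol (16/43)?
(16/43) = 16^{21} mod 43 = 1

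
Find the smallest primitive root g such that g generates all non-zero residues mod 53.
g = 2. For each prime q|52: 2^{26}≡52, 2^{4}≡16, none ≡ 1, so ord_53(2) = 52 and 2 is a primitive root.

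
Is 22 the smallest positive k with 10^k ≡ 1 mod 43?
Powers of 10 mod 43: 10^1≡10, 10^2≡14, 10^3≡11, 10^4≡24, 10^5≡25, 10^6≡35, 10^7≡6, 10^8≡17, 10^9≡41, 10^10≡23, 10^11≡15, 10^12≡21, 10^13≡38, 10^14≡36, 10^15≡16, 10^16≡31, 10^17≡9, 10^18≡4, 10^19≡40, 10^20≡13, 10^21≡1. Already 10^21≡1, so the order is 21 < 22. No, the actual order is 21.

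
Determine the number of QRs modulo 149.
The squaring map on Z_149* is 2-to-1, so there are (148)/2 = 74 QRs.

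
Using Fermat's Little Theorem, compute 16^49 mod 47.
By Fermat: 16^{46} ≡ 1 mod 47. So 16^{49} = 16^{46} · 16^{3} ≡ 16^{3} ≡ 7 mod 47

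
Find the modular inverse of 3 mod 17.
Since 17 is prime, by Fermat 3^(-1) ≡ 3^{15} ≡ 6 (mod 17). Verify: 3 × 6 = 18 ≡ 1 (mod 17)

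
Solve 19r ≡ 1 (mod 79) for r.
Since 79 is prime, by Fermat 19^(-1) ≡ 19^{77} ≡ 25 (mod 79). Verify: 19 × 25 = 475 ≡ 1 (mod 79)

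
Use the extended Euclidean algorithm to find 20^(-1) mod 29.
Extended GCD: 20(-13) + 29(9) = 1. So 20^(-1) ≡ -13 ≡ 16 mod 29. Verify: 20 × 16 = 320 ≡ 1 mod 29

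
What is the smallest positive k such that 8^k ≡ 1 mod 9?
Powers of 8 mod 9: 8^1≡8, 8^2≡1. Order = 2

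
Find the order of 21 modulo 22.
Powers of 21 mod 22: 21^1≡21, 21^2≡1. Order = 2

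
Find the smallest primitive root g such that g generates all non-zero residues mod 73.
g = 5. Powers: [5, 25, 52, 41, 59, 3, 15, 2, ...] generates all 72 non-zero residues.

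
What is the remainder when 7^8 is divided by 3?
Using Fermat: 7^{2} ≡ 1 (mod 3). 8 ≡ 0 (mod 2). So 7^{8} ≡ 7^{0} ≡ 1 (mod 3)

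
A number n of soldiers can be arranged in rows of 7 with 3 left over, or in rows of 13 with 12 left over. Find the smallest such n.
M = 7 × 13 = 91. M₁ = 13, y₁ ≡ 6 mod 7. M₂ = 7, y₂ ≡ 2 mod 13. n = 3×13×6 + 12×7×2 ≡ 38 mod 91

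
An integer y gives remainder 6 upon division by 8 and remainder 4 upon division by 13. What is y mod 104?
M = 8 × 13 = 104. M₁ = 13, y₁ ≡ 5 mod 8. M₂ = 8, y₂ ≡ 5 mod 13. y = 6×13×5 + 4×8×5 ≡ 30 mod 104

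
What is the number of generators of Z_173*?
A prime p has φ(p-1) primitive roots; here φ(172) = 84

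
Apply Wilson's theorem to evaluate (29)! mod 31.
(30)! = (29)! × (30) ≡ -1 (mod 31). So (29)! ≡ -1 × (30)^(-1) ≡ (-1)×(-1) = 1 (mod 31)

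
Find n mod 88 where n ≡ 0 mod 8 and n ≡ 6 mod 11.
M = 8 × 11 = 88. M₁ = 11, y₁ ≡ 3 mod 8. M₂ = 8, y₂ ≡ 7 mod 11. n = 0×11×3 + 6×8×7 ≡ 72 mod 88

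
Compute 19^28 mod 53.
By repeated squaring mod 53: 19^{1}≡19, 19^{2}≡43, 19^{4}≡47, 19^{8}≡36, 19^{16}≡24. Then 19^{28} = 19^{16+8+4} ≡ 24 × 36 × 47 ≡ 10 mod 53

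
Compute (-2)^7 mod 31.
By repeated squaring (mod 31): (-2)^{1}≡29, (-2)^{2}≡4, (-2)^{4}≡16. Then (-2)^{7} = (-2)^{4+2+1} ≡ 16 × 4 × 29 ≡ 27 (mod 31)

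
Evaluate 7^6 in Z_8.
By repeated squaring mod 8: 7^{1}≡7, 7^{2}≡1, 7^{4}≡1. Then 7^{6} = 7^{4+2} ≡ 1 × 1 ≡ 1 mod 8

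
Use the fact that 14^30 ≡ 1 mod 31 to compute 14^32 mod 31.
By Fermat: 14^{30} ≡ 1 mod 31. So 14^{32} = 14^{30} · 14^{2} ≡ 14^{2} ≡ 10 mod 31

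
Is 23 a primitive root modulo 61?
23^{20} ≡ 1 (mod 61) and 20 < 60, so ord_61(23) = 20 ≠ 60 and 23 is not a primitive root.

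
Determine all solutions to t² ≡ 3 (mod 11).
The square roots of 3 mod 11 are 5 and 6. Verify: 5² = 25 ≡ 3 (mod 11)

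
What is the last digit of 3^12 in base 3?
By repeated squaring (mod 3): 3^{1}≡0, 3^{2}≡0, 3^{4}≡0, 3^{8}≡0. Then 3^{12} = 3^{8+4} ≡ 0 × 0 ≡ 0 (mod 3)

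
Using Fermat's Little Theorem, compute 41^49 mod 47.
By Fermat: 41^{46} ≡ 1 mod 47. So 41^{49} = 41^{46} · 41^{3} ≡ 41^{3} ≡ 19 mod 47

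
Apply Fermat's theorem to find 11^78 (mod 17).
By Fermat: 11^{16} ≡ 1 (mod 17). 78 = 4×16 + 14. So 11^{78} ≡ 11^{14} ≡ 9 (mod 17)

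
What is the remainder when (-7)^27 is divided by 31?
By repeated squaring (mod 31): (-7)^{1}≡24, (-7)^{2}≡18, (-7)^{4}≡14, (-7)^{8}≡10, (-7)^{16}≡7. Then (-7)^{27} = (-7)^{16+8+2+1} ≡ 7 × 10 × 18 × 24 ≡ 15 (mod 31)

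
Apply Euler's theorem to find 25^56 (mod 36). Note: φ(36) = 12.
By Euler: 25^{12} ≡ 1 (mod 36) since gcd(25, 36) = 1. 56 = 4×12 + 8. So 25^{56} ≡ 25^{8} ≡ 13 (mod 36)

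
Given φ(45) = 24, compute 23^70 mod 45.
By Euler: 23^{24} ≡ 1 mod 45 since gcd(23, 45) = 1. 70 = 2×24 + 22. So 23^{70} ≡ 23^{22} ≡ 4 mod 45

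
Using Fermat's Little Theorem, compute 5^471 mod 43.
By Fermat: 5^{42} ≡ 1 mod 43. 471 ≡ 9 mod 42. So 5^{471} ≡ 5^{9} ≡ 22 mod 43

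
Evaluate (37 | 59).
(37/59) = 37^{29} mod 59 = -1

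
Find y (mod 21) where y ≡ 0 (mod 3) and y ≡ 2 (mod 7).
M = 3 × 7 = 21. M₁ = 7, y₁ ≡ 1 (mod 3). M₂ = 3, y₂ ≡ 5 (mod 7). y = 0×7×1 + 2×3×5 ≡ 9 (mod 21)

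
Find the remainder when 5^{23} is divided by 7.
By Fermat: 5^{6} ≡ 1 mod 7. 23 = 3×6 + 5. So 5^{23} ≡ 5^{5} ≡ 3 mod 7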